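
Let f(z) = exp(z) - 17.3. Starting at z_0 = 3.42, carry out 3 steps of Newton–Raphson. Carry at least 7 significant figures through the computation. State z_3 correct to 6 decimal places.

2.850745

f'(z) = exp(z)
z_0 = 3.420000: f = 13.269415, f' = 30.569415 → z_1 = 3.420000 - (13.269415)/(30.569415) = 2.985925
z_1 = 2.985925: f = 2.504816, f' = 19.804816 → z_2 = 2.985925 - (2.504816)/(19.804816) = 2.859450
z_2 = 2.859450: f = 0.151926, f' = 17.451926 → z_3 = 2.859450 - (0.151926)/(17.451926) = 2.850745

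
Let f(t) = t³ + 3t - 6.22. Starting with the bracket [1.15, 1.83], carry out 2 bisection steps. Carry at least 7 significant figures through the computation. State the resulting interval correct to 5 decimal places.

[1.15000, 1.32000]

f(1.150000) = -1.249125, f(1.830000) = 5.398487 (opposite signs)
step 1: m = 1.490000, f(m) = 1.557949 > 0 → root in [1.150000, 1.490000]
step 2: m = 1.320000, f(m) = 0.039968 > 0 → root in [1.150000, 1.320000]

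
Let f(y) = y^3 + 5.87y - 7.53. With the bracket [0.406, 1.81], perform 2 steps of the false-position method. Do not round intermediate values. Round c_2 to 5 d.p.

1.03386

f(0.406000) = -5.079857, f(1.810000) = 9.024441
step 1: c = 0.911670, f(c) = -1.420771 < 0 → new bracket [0.911670, 1.810000]
step 2: c = 1.033862, f(c) = -0.356167 < 0 → new bracket [1.033862, 1.810000]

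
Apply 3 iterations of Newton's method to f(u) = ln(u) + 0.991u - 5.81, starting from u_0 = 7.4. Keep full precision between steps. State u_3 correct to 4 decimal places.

f'(u) = 1/u + 0.991
u_0 = 7.400000: f = 3.524880, f' = 1.126135 → u_1 = 7.400000 - (3.524880)/(1.126135) = 4.269932
u_1 = 4.269932: f = -0.126900, f' = 1.225196 → u_2 = 4.269932 - (-0.126900)/(1.225196) = 4.373507
u_2 = 4.373507: f = -0.000290, f' = 1.219649 → u_3 = 4.373507 - (-0.000290)/(1.219649) = 4.373744

4.3737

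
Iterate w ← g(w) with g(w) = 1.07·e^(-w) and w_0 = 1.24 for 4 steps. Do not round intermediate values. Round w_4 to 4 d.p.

w_1 = g(1.240000) = 0.309641
w_2 = g(0.309641) = 0.785070
w_3 = g(0.785070) = 0.488014
w_4 = g(0.488014) = 0.656813

0.6568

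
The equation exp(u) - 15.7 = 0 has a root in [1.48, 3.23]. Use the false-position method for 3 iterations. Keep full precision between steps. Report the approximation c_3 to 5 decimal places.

False-position update: c = (a·f(b) − b·f(a))/(f(b) − f(a)); replace the endpoint whose sign matches f(c).
f(1.480000) = -11.307054, f(3.230000) = 9.579657
step 1: c = 2.427365, f(c) = -4.371006 < 0 → new bracket [2.427365, 3.230000]
step 2: c = 2.678846, f(c) = -1.131730 < 0 → new bracket [2.678846, 3.230000]
step 3: c = 2.737079, f(c) = -0.258186 < 0 → new bracket [2.737079, 3.230000]

2.73708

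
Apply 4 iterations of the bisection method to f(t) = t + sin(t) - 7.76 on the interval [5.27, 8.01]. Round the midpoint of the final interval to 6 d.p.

f(5.270000) = -3.338522, f(8.010000) = 1.237854 (opposite signs)
step 1: m = 6.640000, f(m) = -0.770709 < 0 → root in [6.640000, 8.010000]
step 2: m = 7.325000, f(m) = 0.428321 > 0 → root in [6.640000, 7.325000]
step 3: m = 6.982500, f(m) = -0.133807 < 0 → root in [6.982500, 7.325000]
step 4: m = 7.153750, f(m) = 0.158443 > 0 → root in [6.982500, 7.153750]
Midpoint of [6.982500, 7.153750] = 7.068125

7.068125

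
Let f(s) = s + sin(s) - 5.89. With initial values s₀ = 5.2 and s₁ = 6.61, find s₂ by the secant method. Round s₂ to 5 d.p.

6.04857

f(s_0) = -1.573455, f(s_1) = 1.041028
s_2 = 6.610000 - (1.041028)·(6.610000 - 5.200000)/(1.041028 - (-1.573455)) = 6.048570; f(s_2) = -0.073899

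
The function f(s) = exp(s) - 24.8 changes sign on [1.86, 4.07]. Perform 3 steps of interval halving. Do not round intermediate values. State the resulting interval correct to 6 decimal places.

[2.965000, 3.241250]

f(1.860000) = -18.376263, f(4.070000) = 33.756963 (opposite signs)
step 1: m = 2.965000, f(m) = -5.405297 < 0 → root in [2.965000, 4.070000]
step 2: m = 3.517500, f(m) = 8.900073 > 0 → root in [2.965000, 3.517500]
step 3: m = 3.241250, f(m) = 0.765659 > 0 → root in [2.965000, 3.241250]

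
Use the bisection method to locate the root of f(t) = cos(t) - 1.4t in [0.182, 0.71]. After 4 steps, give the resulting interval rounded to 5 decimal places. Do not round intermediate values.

[0.57800, 0.61100]

f(0.182000) = 0.728684, f(0.710000) = -0.235638 (opposite signs)
step 1: m = 0.446000, f(m) = 0.277780 > 0 → root in [0.446000, 0.710000]
step 2: m = 0.578000, f(m) = 0.028357 > 0 → root in [0.578000, 0.710000]
step 3: m = 0.644000, f(m) = -0.101899 < 0 → root in [0.578000, 0.644000]
step 4: m = 0.611000, f(m) = -0.036325 < 0 → root in [0.578000, 0.611000]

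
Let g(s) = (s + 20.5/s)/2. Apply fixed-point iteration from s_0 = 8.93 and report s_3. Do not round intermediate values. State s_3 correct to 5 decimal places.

s_1 = g(8.930000) = 5.612816
s_2 = g(5.612816) = 4.632586
s_3 = g(4.632586) = 4.528880

4.52888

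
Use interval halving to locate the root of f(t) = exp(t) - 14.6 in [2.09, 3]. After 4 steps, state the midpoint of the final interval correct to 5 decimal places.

f(2.090000) = -6.515085, f(3.000000) = 5.485537 (opposite signs)
step 1: m = 2.545000, f(m) = -1.856772 < 0 → root in [2.545000, 3.000000]
step 2: m = 2.772500, f(m) = 1.398581 > 0 → root in [2.545000, 2.772500]
step 3: m = 2.658750, f(m) = -0.321570 < 0 → root in [2.658750, 2.772500]
step 4: m = 2.715625, f(m) = 0.514053 > 0 → root in [2.658750, 2.715625]
Midpoint of [2.658750, 2.715625] = 2.687188

2.68719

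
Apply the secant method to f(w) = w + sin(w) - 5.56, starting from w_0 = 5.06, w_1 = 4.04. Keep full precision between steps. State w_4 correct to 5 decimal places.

5.90606

f(w_0) = -1.440189, f(w_1) = -2.302336
w_2 = 4.040000 - (-2.302336)·(4.040000 - 5.060000)/(-2.302336 - (-1.440189)) = 6.763878; f(w_2) = 1.666272
w_3 = 6.763878 - (1.666272)·(6.763878 - 4.040000)/(1.666272 - (-2.302336)) = 5.620222; f(w_3) = -0.555233
w_4 = 5.620222 - (-0.555233)·(5.620222 - 6.763878)/(-0.555233 - (1.666272)) = 5.906062; f(w_4) = -0.022185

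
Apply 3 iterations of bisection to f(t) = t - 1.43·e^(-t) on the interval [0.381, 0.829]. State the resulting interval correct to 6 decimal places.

f(0.381000) = -0.595944, f(0.829000) = 0.204826 (opposite signs)
step 1: m = 0.605000, f(m) = -0.175886 < 0 → root in [0.605000, 0.829000]
step 2: m = 0.717000, f(m) = 0.018853 > 0 → root in [0.605000, 0.717000]
step 3: m = 0.661000, f(m) = -0.077359 < 0 → root in [0.661000, 0.717000]

[0.661000, 0.717000]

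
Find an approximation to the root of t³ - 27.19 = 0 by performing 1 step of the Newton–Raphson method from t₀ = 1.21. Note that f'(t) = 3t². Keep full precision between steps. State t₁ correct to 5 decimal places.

t_0 = 1.210000: f = -25.418439, f' = 4.392300 → t_1 = 1.210000 - (-25.418439)/(4.392300) = 6.997045

6.99705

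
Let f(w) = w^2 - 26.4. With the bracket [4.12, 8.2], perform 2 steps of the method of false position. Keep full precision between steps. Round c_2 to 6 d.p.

False-position update: c = (a·f(b) − b·f(a))/(f(b) − f(a)); replace the endpoint whose sign matches f(c).
f(4.120000) = -9.425600, f(8.200000) = 40.840000
step 1: c = 4.885065, f(c) = -2.536141 < 0 → new bracket [4.885065, 8.200000]
step 2: c = 5.078884, f(c) = -0.604933 < 0 → new bracket [5.078884, 8.200000]

5.078884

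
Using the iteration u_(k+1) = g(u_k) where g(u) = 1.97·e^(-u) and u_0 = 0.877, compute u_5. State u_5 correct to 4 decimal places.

0.8323

u_1 = g(0.877000) = 0.819577
u_2 = g(0.819577) = 0.868017
u_3 = g(0.868017) = 0.826973
u_4 = g(0.826973) = 0.861622
u_5 = g(0.861622) = 0.832279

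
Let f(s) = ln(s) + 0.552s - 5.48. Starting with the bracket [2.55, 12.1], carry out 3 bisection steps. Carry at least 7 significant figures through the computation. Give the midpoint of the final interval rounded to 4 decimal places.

6.7281

f(2.550000) = -3.136307, f(12.100000) = 3.692405 (opposite signs)
step 1: m = 7.325000, f(m) = 0.554693 > 0 → root in [2.550000, 7.325000]
step 2: m = 4.937500, f(m) = -1.157641 < 0 → root in [4.937500, 7.325000]
step 3: m = 6.131250, f(m) = -0.282151 < 0 → root in [6.131250, 7.325000]
Midpoint of [6.131250, 7.325000] = 6.728125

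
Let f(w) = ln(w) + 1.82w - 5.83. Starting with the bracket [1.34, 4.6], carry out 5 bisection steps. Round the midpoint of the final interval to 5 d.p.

f(1.340000) = -3.098530, f(4.600000) = 4.068056 (opposite signs)
step 1: m = 2.970000, f(m) = 0.663962 > 0 → root in [1.340000, 2.970000]
step 2: m = 2.155000, f(m) = -1.140109 < 0 → root in [2.155000, 2.970000]
step 3: m = 2.562500, f(m) = -0.225267 < 0 → root in [2.562500, 2.970000]
step 4: m = 2.766250, f(m) = 0.222068 > 0 → root in [2.562500, 2.766250]
step 5: m = 2.664375, f(m) = -0.000868 < 0 → root in [2.664375, 2.766250]
Midpoint of [2.664375, 2.766250] = 2.715312

2.71531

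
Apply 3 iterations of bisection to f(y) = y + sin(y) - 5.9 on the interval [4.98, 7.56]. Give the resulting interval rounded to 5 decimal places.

f(4.980000) = -1.884405, f(7.560000) = 2.617098 (opposite signs)
step 1: m = 6.270000, f(m) = 0.356815 > 0 → root in [4.980000, 6.270000]
step 2: m = 5.625000, f(m) = -0.886682 < 0 → root in [5.625000, 6.270000]
step 3: m = 5.947500, f(m) = -0.281916 < 0 → root in [5.947500, 6.270000]

[5.94750, 6.27000]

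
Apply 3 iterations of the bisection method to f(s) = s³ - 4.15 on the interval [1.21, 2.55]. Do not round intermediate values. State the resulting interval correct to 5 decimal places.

f(1.210000) = -2.378439, f(2.550000) = 12.431375 (opposite signs)
step 1: m = 1.880000, f(m) = 2.494672 > 0 → root in [1.210000, 1.880000]
step 2: m = 1.545000, f(m) = -0.462046 < 0 → root in [1.545000, 1.880000]
step 3: m = 1.712500, f(m) = 0.872174 > 0 → root in [1.545000, 1.712500]

[1.54500, 1.71250]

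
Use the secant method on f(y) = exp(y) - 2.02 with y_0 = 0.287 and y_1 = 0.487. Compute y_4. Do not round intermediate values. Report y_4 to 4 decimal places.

0.7030

Secant update: y_(k+1) = y_k − f(y_k)·(y_k − y_(k-1))/(f(y_k) − f(y_(k-1))).
f(y_0) = -0.687576, f(y_1) = -0.392573
y_2 = 0.487000 - (-0.392573)·(0.487000 - 0.287000)/(-0.392573 - (-0.687576)) = 0.753149; f(y_2) = 0.103678
y_3 = 0.753149 - (0.103678)·(0.753149 - 0.487000)/(0.103678 - (-0.392573)) = 0.697545; f(y_3) = -0.011185
y_4 = 0.697545 - (-0.011185)·(0.697545 - 0.753149)/(-0.011185 - (0.103678)) = 0.702960; f(y_4) = -0.000279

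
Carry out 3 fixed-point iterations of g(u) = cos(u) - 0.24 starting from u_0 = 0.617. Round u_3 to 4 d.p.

0.5860

u_1 = g(0.617000) = 0.575618
u_2 = g(0.575618) = 0.598856
u_3 = g(0.598856) = 0.585981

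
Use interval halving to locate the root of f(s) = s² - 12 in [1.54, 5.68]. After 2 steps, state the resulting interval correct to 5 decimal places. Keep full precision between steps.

[2.57500, 3.61000]

f(1.540000) = -9.628400, f(5.680000) = 20.262400 (opposite signs)
step 1: m = 3.610000, f(m) = 1.032100 > 0 → root in [1.540000, 3.610000]
step 2: m = 2.575000, f(m) = -5.369375 < 0 → root in [2.575000, 3.610000]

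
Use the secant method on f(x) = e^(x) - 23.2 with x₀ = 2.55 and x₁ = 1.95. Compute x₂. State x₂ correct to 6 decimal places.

3.629143

f(x_0) = -10.392896, f(x_1) = -16.171312
x_2 = 1.950000 - (-16.171312)·(1.950000 - 2.550000)/(-16.171312 - (-10.392896)) = 3.629143; f(x_2) = 14.480513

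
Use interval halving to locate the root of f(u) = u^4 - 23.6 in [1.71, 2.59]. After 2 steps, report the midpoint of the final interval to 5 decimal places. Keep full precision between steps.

2.26000

f(1.710000) = -15.049639, f(2.590000) = 21.398606 (opposite signs)
step 1: m = 2.150000, f(m) = -2.232494 < 0 → root in [2.150000, 2.590000]
step 2: m = 2.370000, f(m) = 7.949566 > 0 → root in [2.150000, 2.370000]
Midpoint of [2.150000, 2.370000] = 2.260000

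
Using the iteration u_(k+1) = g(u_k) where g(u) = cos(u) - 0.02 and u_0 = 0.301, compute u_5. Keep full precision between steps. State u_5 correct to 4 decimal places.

u_1 = g(0.301000) = 0.935040
u_2 = g(0.935040) = 0.573786
u_3 = g(0.573786) = 0.819852
u_4 = g(0.819852) = 0.662329
u_5 = g(0.662329) = 0.768562

0.7686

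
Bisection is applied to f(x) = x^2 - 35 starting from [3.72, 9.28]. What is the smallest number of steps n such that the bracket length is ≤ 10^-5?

Initial width b − a = 9.28 − 3.72 = 5.560000.
After n steps the width is (b−a)/2^n; need (b−a)/2^n ≤ 10^-5.
So n ≥ log₂(5.560000/10^-5) = log₂(556000.0000) ≈ 19.0847.
Hence n = 20.

20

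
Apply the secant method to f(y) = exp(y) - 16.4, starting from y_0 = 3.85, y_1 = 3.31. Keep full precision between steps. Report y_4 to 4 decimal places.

f(y_0) = 30.593063, f(y_1) = 10.985125
y_2 = 3.310000 - (10.985125)·(3.310000 - 3.850000)/(10.985125 - (30.593063)) = 3.007471; f(y_2) = 3.836160
y_3 = 3.007471 - (3.836160)·(3.007471 - 3.310000)/(3.836160 - (10.985125)) = 2.845133; f(y_3) = 0.803847
y_4 = 2.845133 - (0.803847)·(2.845133 - 3.007471)/(0.803847 - (3.836160)) = 2.802098; f(y_4) = 0.079188

2.8021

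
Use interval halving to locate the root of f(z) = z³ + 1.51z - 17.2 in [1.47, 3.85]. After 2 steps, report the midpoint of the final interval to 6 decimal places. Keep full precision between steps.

f(1.470000) = -11.803777, f(3.850000) = 45.680125 (opposite signs)
step 1: m = 2.660000, f(m) = 5.637696 > 0 → root in [1.470000, 2.660000]
step 2: m = 2.065000, f(m) = -5.276225 < 0 → root in [2.065000, 2.660000]
Midpoint of [2.065000, 2.660000] = 2.362500

2.362500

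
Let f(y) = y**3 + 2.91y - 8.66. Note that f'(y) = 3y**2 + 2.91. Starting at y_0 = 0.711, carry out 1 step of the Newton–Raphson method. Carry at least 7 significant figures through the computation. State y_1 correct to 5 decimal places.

2.11877

Newton update: y ← y − f(y)/f'(y).
y_0 = 0.711000: f = -6.231565, f' = 4.426563 → y_1 = 0.711000 - (-6.231565)/(4.426563) = 2.118766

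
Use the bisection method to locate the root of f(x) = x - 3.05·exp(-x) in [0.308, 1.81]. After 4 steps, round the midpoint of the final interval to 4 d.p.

f(0.308000) = -1.933492, f(1.810000) = 1.310855 (opposite signs)
step 1: m = 1.059000, f(m) = 0.001253 > 0 → root in [0.308000, 1.059000]
step 2: m = 0.683500, f(m) = -0.856283 < 0 → root in [0.683500, 1.059000]
step 3: m = 0.871250, f(m) = -0.404956 < 0 → root in [0.871250, 1.059000]
step 4: m = 0.965125, f(m) = -0.196729 < 0 → root in [0.965125, 1.059000]
Midpoint of [0.965125, 1.059000] = 1.012062

1.0121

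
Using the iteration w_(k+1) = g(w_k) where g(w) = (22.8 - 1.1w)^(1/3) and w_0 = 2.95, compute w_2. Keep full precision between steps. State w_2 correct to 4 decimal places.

2.7070

w_1 = g(2.950000) = 2.694135
w_2 = g(2.694135) = 2.706998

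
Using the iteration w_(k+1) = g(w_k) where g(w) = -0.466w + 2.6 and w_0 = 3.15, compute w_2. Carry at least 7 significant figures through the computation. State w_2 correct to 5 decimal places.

2.07244

w_1 = g(3.150000) = 1.132100
w_2 = g(1.132100) = 2.072441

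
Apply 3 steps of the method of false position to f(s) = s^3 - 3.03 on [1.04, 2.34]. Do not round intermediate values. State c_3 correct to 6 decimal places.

1.408516

f(1.040000) = -1.905136, f(2.340000) = 9.782904
step 1: c = 1.251898, f(c) = -1.067963 < 0 → new bracket [1.251898, 2.340000]
step 2: c = 1.358991, f(c) = -0.520136 < 0 → new bracket [1.358991, 2.340000]
step 3: c = 1.408516, f(c) = -0.235618 < 0 → new bracket [1.408516, 2.340000]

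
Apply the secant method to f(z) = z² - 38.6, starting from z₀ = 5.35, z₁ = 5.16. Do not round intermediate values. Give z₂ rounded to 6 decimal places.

f(z_0) = -9.977500, f(z_1) = -11.974400
z_2 = 5.160000 - (-11.974400)·(5.160000 - 5.350000)/(-11.974400 - (-9.977500)) = 6.299334; f(z_2) = 1.081608

6.299334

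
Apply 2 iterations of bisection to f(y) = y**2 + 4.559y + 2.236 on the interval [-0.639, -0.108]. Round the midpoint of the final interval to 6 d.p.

f(-0.639000) = -0.268880, f(-0.108000) = 1.755292 (opposite signs)
step 1: m = -0.373500, f(m) = 0.672716 > 0 → root in [-0.639000, -0.373500]
step 2: m = -0.506250, f(m) = 0.184295 > 0 → root in [-0.639000, -0.506250]
Midpoint of [-0.639000, -0.506250] = -0.572625

-0.572625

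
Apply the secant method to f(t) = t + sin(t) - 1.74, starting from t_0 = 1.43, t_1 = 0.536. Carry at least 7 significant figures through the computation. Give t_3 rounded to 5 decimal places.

0.93965

Secant update: t_(k+1) = t_k − f(t_k)·(t_k − t_(k-1))/(f(t_k) − f(t_(k-1))).
f(t_0) = 0.680105, f(t_1) = -0.693299
t_2 = 0.536000 - (-0.693299)·(0.536000 - 1.430000)/(-0.693299 - (0.680105)) = 0.987294; f(t_2) = 0.081833
t_3 = 0.987294 - (0.081833)·(0.987294 - 0.536000)/(0.081833 - (-0.693299)) = 0.939650; f(t_3) = 0.007002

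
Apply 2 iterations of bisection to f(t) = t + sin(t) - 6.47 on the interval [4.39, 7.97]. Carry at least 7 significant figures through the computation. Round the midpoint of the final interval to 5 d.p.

6.62750

f(4.390000) = -3.028481, f(7.970000) = 2.493277 (opposite signs)
step 1: m = 6.180000, f(m) = -0.393002 < 0 → root in [6.180000, 7.970000]
step 2: m = 7.075000, f(m) = 1.316629 > 0 → root in [6.180000, 7.075000]
Midpoint of [6.180000, 7.075000] = 6.627500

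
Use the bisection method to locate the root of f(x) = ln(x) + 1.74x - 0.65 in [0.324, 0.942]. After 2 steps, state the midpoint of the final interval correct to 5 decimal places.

0.71025

f(0.324000) = -1.213252, f(0.942000) = 0.929330 (opposite signs)
step 1: m = 0.633000, f(m) = -0.005865 < 0 → root in [0.633000, 0.942000]
step 2: m = 0.787500, f(m) = 0.481358 > 0 → root in [0.633000, 0.787500]
Midpoint of [0.633000, 0.787500] = 0.710250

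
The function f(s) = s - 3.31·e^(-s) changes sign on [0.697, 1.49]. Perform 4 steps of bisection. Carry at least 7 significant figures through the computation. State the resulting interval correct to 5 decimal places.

f(0.697000) = -0.951636, f(1.490000) = 0.744017 (opposite signs)
step 1: m = 1.093500, f(m) = -0.015488 < 0 → root in [1.093500, 1.490000]
step 2: m = 1.291750, f(m) = 0.382197 > 0 → root in [1.093500, 1.291750]
step 3: m = 1.192625, f(m) = 0.188292 > 0 → root in [1.093500, 1.192625]
step 4: m = 1.143063, f(m) = 0.087699 > 0 → root in [1.093500, 1.143063]

[1.09350, 1.14306]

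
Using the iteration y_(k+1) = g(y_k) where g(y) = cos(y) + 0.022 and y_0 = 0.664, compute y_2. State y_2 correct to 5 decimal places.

0.71184

y_1 = g(0.664000) = 0.809533
y_2 = g(0.809533) = 0.711836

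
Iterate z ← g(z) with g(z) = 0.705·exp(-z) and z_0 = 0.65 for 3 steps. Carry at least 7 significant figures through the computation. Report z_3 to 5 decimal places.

z_1 = g(0.650000) = 0.368042
z_2 = g(0.368042) = 0.487922
z_3 = g(0.487922) = 0.432800

0.43280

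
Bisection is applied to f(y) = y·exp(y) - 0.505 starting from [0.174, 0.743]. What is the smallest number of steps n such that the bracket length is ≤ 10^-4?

Initial width b − a = 0.743 − 0.174 = 0.569000.
After n steps the width is (b−a)/2^n; need (b−a)/2^n ≤ 10^-4.
So n ≥ log₂(0.569000/10^-4) = log₂(5690.0000) ≈ 12.4742.
Hence n = 13.

13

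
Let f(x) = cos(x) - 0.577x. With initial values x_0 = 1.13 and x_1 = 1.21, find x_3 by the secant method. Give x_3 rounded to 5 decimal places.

Secant update: x_(k+1) = x_k − f(x_k)·(x_k − x_(k-1))/(f(x_k) − f(x_(k-1))).
f(x_0) = -0.225350, f(x_1) = -0.345151
x_2 = 1.210000 - (-0.345151)·(1.210000 - 1.130000)/(-0.345151 - (-0.225350)) = 0.979516; f(x_2) = -0.007757
x_3 = 0.979516 - (-0.007757)·(0.979516 - 1.210000)/(-0.007757 - (-0.345151)) = 0.974217; f(x_3) = -0.000308

0.97422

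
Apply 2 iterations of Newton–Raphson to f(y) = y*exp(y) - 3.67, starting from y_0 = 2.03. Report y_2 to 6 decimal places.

1.234992

f'(y) = (y+1)*exp(y)
y_0 = 2.030000: f = 11.786595, f' = 23.070682 → y_1 = 2.030000 - (11.786595)/(23.070682) = 1.519109
y_1 = 1.519109: f = 3.269527, f' = 11.507682 → y_2 = 1.519109 - (3.269527)/(11.507682) = 1.234992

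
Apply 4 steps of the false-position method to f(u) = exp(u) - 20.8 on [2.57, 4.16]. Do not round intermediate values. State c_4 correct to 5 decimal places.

3.01239

False-position update: c = (a·f(b) − b·f(a))/(f(b) − f(a)); replace the endpoint whose sign matches f(c).
f(2.570000) = -7.734176, f(4.160000) = 43.271523
step 1: c = 2.811097, f(c) = -4.171845 < 0 → new bracket [2.811097, 4.160000]
step 2: c = 2.929711, f(c) = -2.077788 < 0 → new bracket [2.929711, 4.160000]
step 3: c = 2.986079, f(c) = -0.992131 < 0 → new bracket [2.986079, 4.160000]
step 4: c = 3.012392, f(c) = -0.464021 < 0 → new bracket [3.012392, 4.160000]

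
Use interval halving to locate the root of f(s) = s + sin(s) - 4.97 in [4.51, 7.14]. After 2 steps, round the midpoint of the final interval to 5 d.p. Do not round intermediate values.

f(4.510000) = -1.439589, f(7.140000) = 2.925761 (opposite signs)
step 1: m = 5.825000, f(m) = 0.412679 > 0 → root in [4.510000, 5.825000]
step 2: m = 5.167500, f(m) = -0.700712 < 0 → root in [5.167500, 5.825000]
Midpoint of [5.167500, 5.825000] = 5.496250

5.49625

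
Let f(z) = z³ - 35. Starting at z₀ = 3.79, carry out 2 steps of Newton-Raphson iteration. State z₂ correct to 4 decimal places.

3.2724

f'(z) = 3z²
z_0 = 3.790000: f = 19.439939, f' = 43.092300 → z_1 = 3.790000 - (19.439939)/(43.092300) = 3.338877
z_1 = 3.338877: f = 2.222125, f' = 33.444294 → z_2 = 3.338877 - (2.222125)/(33.444294) = 3.272434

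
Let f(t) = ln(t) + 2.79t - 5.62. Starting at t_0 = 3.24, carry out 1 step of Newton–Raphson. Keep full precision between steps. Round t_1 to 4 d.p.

f'(t) = 1/t + 2.79
t_0 = 3.240000: f = 4.595173, f' = 3.098642 → t_1 = 3.240000 - (4.595173)/(3.098642) = 1.757036

1.7570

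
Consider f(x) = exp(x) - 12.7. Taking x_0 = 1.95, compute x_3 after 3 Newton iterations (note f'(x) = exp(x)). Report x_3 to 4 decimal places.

x_0 = 1.950000: f = -5.671312, f' = 7.028688 → x_1 = 1.950000 - (-5.671312)/(7.028688) = 2.756881
x_1 = 2.756881: f = 3.050635, f' = 15.750635 → x_2 = 2.756881 - (3.050635)/(15.750635) = 2.563197
x_2 = 2.563197: f = 0.277244, f' = 12.977244 → x_3 = 2.563197 - (0.277244)/(12.977244) = 2.541834

2.5418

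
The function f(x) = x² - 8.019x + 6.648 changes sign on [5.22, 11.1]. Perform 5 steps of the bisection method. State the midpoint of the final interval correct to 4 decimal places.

7.1494

f(5.220000) = -7.962780, f(11.100000) = 40.847100 (opposite signs)
step 1: m = 8.160000, f(m) = 7.798560 > 0 → root in [5.220000, 8.160000]
step 2: m = 6.690000, f(m) = -2.243010 < 0 → root in [6.690000, 8.160000]
step 3: m = 7.425000, f(m) = 2.237550 > 0 → root in [6.690000, 7.425000]
step 4: m = 7.057500, f(m) = -0.137786 < 0 → root in [7.057500, 7.425000]
step 5: m = 7.241250, f(m) = 1.016118 > 0 → root in [7.057500, 7.241250]
Midpoint of [7.057500, 7.241250] = 7.149375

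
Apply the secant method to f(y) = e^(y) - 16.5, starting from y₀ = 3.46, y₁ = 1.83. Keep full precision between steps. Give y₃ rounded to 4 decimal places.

f(y_0) = 15.316977, f(y_1) = -10.266113
y_2 = 1.830000 - (-10.266113)·(1.830000 - 3.460000)/(-10.266113 - (15.316977)) = 2.484095; f(y_2) = -4.509739
y_3 = 2.484095 - (-4.509739)·(2.484095 - 1.830000)/(-4.509739 - (-10.266113)) = 2.996535; f(y_3) = 3.516056

2.9965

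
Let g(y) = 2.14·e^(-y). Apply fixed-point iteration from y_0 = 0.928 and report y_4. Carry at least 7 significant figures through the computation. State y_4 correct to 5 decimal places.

y_1 = g(0.928000) = 0.846035
y_2 = g(0.846035) = 0.918302
y_3 = g(0.918302) = 0.854280
y_4 = g(0.854280) = 0.910761

0.91076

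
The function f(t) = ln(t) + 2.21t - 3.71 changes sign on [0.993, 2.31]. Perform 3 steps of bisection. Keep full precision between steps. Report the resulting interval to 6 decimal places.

[1.486875, 1.651500]

f(0.993000) = -1.522495, f(2.310000) = 2.232348 (opposite signs)
step 1: m = 1.651500, f(m) = 0.441499 > 0 → root in [0.993000, 1.651500]
step 2: m = 1.322250, f(m) = -0.508493 < 0 → root in [1.322250, 1.651500]
step 3: m = 1.486875, f(m) = -0.027330 < 0 → root in [1.486875, 1.651500]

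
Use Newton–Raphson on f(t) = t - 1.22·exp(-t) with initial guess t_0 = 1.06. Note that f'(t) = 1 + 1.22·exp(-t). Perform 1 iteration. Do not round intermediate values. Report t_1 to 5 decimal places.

t_0 = 1.060000: f = 0.637324, f' = 1.422676 → t_1 = 1.060000 - (0.637324)/(1.422676) = 0.612025

0.61202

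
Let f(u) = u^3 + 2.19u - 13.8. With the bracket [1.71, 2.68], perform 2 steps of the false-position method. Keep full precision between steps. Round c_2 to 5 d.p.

2.07784

f(1.710000) = -5.054889, f(2.680000) = 11.318032
step 1: c = 2.009473, f(c) = -1.285044 < 0 → new bracket [2.009473, 2.680000]
step 2: c = 2.077841, f(c) = -0.278602 < 0 → new bracket [2.077841, 2.680000]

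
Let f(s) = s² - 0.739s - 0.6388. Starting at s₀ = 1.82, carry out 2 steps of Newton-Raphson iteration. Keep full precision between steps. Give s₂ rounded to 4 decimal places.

1.2563

f'(s) = 2s - 0.739
s_0 = 1.820000: f = 1.328620, f' = 2.901000 → s_1 = 1.820000 - (1.328620)/(2.901000) = 1.362013
s_1 = 1.362013: f = 0.209752, f' = 1.985026 → s_2 = 1.362013 - (0.209752)/(1.985026) = 1.256346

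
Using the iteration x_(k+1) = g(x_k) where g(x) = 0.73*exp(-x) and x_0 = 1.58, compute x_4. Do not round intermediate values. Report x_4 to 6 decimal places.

0.494481

x_1 = g(1.580000) = 0.150362
x_2 = g(0.150362) = 0.628090
x_3 = g(0.628090) = 0.389536
x_4 = g(0.389536) = 0.494481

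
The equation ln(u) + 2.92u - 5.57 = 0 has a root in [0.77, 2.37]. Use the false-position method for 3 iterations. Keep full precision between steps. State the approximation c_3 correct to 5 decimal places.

1.72169

f(0.770000) = -3.582965, f(2.370000) = 2.213290
step 1: c = 1.759043, f(c) = 0.131175 > 0 → new bracket [0.770000, 1.759043]
step 2: c = 1.724112, f(c) = 0.009120 > 0 → new bracket [0.770000, 1.724112]
step 3: c = 1.721690, f(c) = 0.000641 > 0 → new bracket [0.770000, 1.721690]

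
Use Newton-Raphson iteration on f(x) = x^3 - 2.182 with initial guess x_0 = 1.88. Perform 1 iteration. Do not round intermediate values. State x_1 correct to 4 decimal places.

1.4591

f'(x) = 3x^2
x_0 = 1.880000: f = 4.462672, f' = 10.603200 → x_1 = 1.880000 - (4.462672)/(10.603200) = 1.459120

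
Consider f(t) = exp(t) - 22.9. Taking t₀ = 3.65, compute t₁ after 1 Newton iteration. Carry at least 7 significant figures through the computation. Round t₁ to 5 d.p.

f'(t) = exp(t)
t_0 = 3.650000: f = 15.574666, f' = 38.474666 → t_1 = 3.650000 - (15.574666)/(38.474666) = 3.245197

3.24520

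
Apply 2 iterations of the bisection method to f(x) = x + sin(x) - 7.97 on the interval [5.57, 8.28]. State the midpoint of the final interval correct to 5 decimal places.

f(5.570000) = -3.054246, f(8.280000) = 1.220618 (opposite signs)
step 1: m = 6.925000, f(m) = -0.446350 < 0 → root in [6.925000, 8.280000]
step 2: m = 7.602500, f(m) = 0.601045 > 0 → root in [6.925000, 7.602500]
Midpoint of [6.925000, 7.602500] = 7.263750

7.26375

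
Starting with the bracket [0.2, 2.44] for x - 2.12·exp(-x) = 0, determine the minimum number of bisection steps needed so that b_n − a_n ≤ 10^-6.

22

Initial width b − a = 2.44 − 0.2 = 2.240000.
After n steps the width is (b−a)/2^n; need (b−a)/2^n ≤ 10^-6.
So n ≥ log₂(2.240000/10^-6) = log₂(2240000.0000) ≈ 21.0951.
Hence n = 22.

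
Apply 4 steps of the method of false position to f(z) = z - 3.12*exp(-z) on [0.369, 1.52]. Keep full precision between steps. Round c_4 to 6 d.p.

False-position update: c = (a·f(b) − b·f(a))/(f(b) − f(a)); replace the endpoint whose sign matches f(c).
f(0.369000) = -1.788247, f(1.520000) = 0.837619
step 1: c = 1.152845, f(c) = 0.167745 > 0 → new bracket [0.369000, 1.152845]
step 2: c = 1.085623, f(c) = 0.032026 > 0 → new bracket [0.369000, 1.085623]
step 3: c = 1.073015, f(c) = 0.006049 > 0 → new bracket [0.369000, 1.073015]
step 4: c = 1.070641, f(c) = 0.001140 > 0 → new bracket [0.369000, 1.070641]

1.070641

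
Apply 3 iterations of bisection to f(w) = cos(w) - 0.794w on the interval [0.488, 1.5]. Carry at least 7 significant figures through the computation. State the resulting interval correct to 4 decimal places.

f(0.488000) = 0.495800, f(1.500000) = -1.120263 (opposite signs)
step 1: m = 0.994000, f(m) = -0.243895 < 0 → root in [0.488000, 0.994000]
step 2: m = 0.741000, f(m) = 0.149440 > 0 → root in [0.741000, 0.994000]
step 3: m = 0.867500, f(m) = -0.042060 < 0 → root in [0.741000, 0.867500]

[0.7410, 0.8675]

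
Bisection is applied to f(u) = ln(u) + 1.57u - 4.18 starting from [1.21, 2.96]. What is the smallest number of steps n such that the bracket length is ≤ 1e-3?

Initial width b − a = 2.96 − 1.21 = 1.750000.
After n steps the width is (b−a)/2^n; need (b−a)/2^n ≤ 1e-3.
So n ≥ log₂(1.750000/1e-3) = log₂(1750.0000) ≈ 10.7731.
Hence n = 11.

11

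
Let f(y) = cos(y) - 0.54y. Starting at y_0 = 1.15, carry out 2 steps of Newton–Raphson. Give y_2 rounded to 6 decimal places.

1.000221

f'(y) = -sin(y) - 0.54
y_0 = 1.150000: f = -0.212513, f' = -1.452764 → y_1 = 1.150000 - (-0.212513)/(-1.452764) = 1.003718
y_1 = 1.003718: f = -0.004838, f' = -1.383474 → y_2 = 1.003718 - (-0.004838)/(-1.383474) = 1.000221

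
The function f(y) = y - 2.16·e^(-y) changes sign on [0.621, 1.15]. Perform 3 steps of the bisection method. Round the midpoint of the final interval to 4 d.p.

0.9186

f(0.621000) = -0.539799, f(1.150000) = 0.466065 (opposite signs)
step 1: m = 0.885500, f(m) = -0.005517 < 0 → root in [0.885500, 1.150000]
step 2: m = 1.017750, f(m) = 0.237110 > 0 → root in [0.885500, 1.017750]
step 3: m = 0.951625, f(m) = 0.117621 > 0 → root in [0.885500, 0.951625]
Midpoint of [0.885500, 0.951625] = 0.918562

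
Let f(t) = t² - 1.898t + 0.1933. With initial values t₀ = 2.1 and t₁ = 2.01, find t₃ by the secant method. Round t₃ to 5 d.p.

1.79352

Secant update: t_(k+1) = t_k − f(t_k)·(t_k − t_(k-1))/(f(t_k) − f(t_(k-1))).
f(t_0) = 0.617500, f(t_1) = 0.418420
t_2 = 2.010000 - (0.418420)·(2.010000 - 2.100000)/(0.418420 - (0.617500)) = 1.820841; f(t_2) = 0.052805
t_3 = 1.820841 - (0.052805)·(1.820841 - 2.010000)/(0.052805 - (0.418420)) = 1.793521; f(t_3) = 0.005914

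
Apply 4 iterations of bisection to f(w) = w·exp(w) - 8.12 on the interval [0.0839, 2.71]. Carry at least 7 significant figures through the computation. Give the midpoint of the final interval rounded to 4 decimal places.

1.6431

f(0.083900) = -8.028757, f(2.710000) = 32.609337 (opposite signs)
step 1: m = 1.396950, f(m) = -2.472340 < 0 → root in [1.396950, 2.710000]
step 2: m = 2.053475, f(m) = 7.886718 > 0 → root in [1.396950, 2.053475]
step 3: m = 1.725212, f(m) = 1.564849 > 0 → root in [1.396950, 1.725212]
step 4: m = 1.561081, f(m) = -0.683057 < 0 → root in [1.561081, 1.725212]
Midpoint of [1.561081, 1.725212] = 1.643147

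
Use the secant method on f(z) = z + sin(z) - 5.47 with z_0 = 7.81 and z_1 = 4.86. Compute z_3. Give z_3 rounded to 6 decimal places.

5.882913

Secant update: z_(k+1) = z_k − f(z_k)·(z_k − z_(k-1))/(f(z_k) − f(z_(k-1))).
f(z_0) = 3.339033, f(z_1) = -1.599125
z_2 = 4.860000 - (-1.599125)·(4.860000 - 7.810000)/(-1.599125 - (3.339033)) = 5.815299; f(z_2) = -0.105701
z_3 = 5.815299 - (-0.105701)·(5.815299 - 4.860000)/(-0.105701 - (-1.599125)) = 5.882913; f(z_3) = 0.023244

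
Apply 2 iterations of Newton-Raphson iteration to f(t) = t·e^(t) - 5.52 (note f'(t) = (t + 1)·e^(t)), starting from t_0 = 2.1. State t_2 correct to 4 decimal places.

Newton update: t ← t − f(t)/f'(t).
t_0 = 2.100000: f = 11.628957, f' = 25.315127 → t_1 = 2.100000 - (11.628957)/(25.315127) = 1.640632
t_1 = 1.640632: f = 2.943084, f' = 13.621513 → t_2 = 1.640632 - (2.943084)/(13.621513) = 1.424571

1.4246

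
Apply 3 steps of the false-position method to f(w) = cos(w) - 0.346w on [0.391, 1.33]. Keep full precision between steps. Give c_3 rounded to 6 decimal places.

1.158381

False-position update: c = (a·f(b) − b·f(a))/(f(b) − f(a)); replace the endpoint whose sign matches f(c).
f(0.391000) = 0.789242, f(1.330000) = -0.221704
step 1: c = 1.124074, f(c) = 0.043082 > 0 → new bracket [1.124074, 1.330000]
step 2: c = 1.157579, f(c) = 0.001035 > 0 → new bracket [1.157579, 1.330000]
step 3: c = 1.158381, f(c) = 0.000024 > 0 → new bracket [1.158381, 1.330000]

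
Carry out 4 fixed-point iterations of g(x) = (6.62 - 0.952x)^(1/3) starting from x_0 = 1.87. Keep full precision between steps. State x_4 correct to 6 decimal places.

x_1 = g(1.870000) = 1.691510
x_2 = g(1.691510) = 1.711079
x_3 = g(1.711079) = 1.708955
x_4 = g(1.708955) = 1.709186

1.709186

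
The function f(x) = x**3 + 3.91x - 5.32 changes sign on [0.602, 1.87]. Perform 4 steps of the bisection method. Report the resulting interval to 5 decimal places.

[0.99825, 1.07750]

f(0.602000) = -2.748013, f(1.870000) = 8.530903 (opposite signs)
step 1: m = 1.236000, f(m) = 1.400992 > 0 → root in [0.602000, 1.236000]
step 2: m = 0.919000, f(m) = -0.950558 < 0 → root in [0.919000, 1.236000]
step 3: m = 1.077500, f(m) = 0.144009 > 0 → root in [0.919000, 1.077500]
step 4: m = 0.998250, f(m) = -0.422083 < 0 → root in [0.998250, 1.077500]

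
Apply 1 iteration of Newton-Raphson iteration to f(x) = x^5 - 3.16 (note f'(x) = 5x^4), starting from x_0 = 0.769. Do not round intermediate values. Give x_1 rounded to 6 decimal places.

2.422423

x_0 = 0.769000: f = -2.891075, f' = 1.748539 → x_1 = 0.769000 - (-2.891075)/(1.748539) = 2.422423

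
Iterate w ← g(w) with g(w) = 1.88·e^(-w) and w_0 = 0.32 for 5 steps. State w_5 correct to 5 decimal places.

w_1 = g(0.320000) = 1.365160
w_2 = g(1.365160) = 0.480039
w_3 = g(0.480039) = 1.163268
w_4 = g(1.163268) = 0.587431
w_5 = g(0.587431) = 1.044816

1.04482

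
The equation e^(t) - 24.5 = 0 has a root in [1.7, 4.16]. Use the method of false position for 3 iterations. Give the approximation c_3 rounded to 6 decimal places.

f(1.700000) = -19.026053, f(4.160000) = 39.571523
step 1: c = 2.498738, f(c) = -12.332875 < 0 → new bracket [2.498738, 4.160000]
step 2: c = 2.893466, f(c) = -6.444216 < 0 → new bracket [2.893466, 4.160000]
step 3: c = 3.070836, f(c) = -2.940076 < 0 → new bracket [3.070836, 4.160000]

3.070836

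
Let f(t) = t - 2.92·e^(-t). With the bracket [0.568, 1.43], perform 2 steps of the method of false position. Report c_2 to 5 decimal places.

1.04189

False-position update: c = (a·f(b) − b·f(a))/(f(b) − f(a)); replace the endpoint whose sign matches f(c).
f(0.568000) = -1.086640, f(1.430000) = 0.731218
step 1: c = 1.083268, f(c) = 0.094884 > 0 → new bracket [0.568000, 1.083268]
step 2: c = 1.041888, f(c) = 0.011748 > 0 → new bracket [0.568000, 1.041888]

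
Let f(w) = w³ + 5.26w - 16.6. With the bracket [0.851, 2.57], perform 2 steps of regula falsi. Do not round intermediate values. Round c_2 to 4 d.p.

1.8275

f(0.851000) = -11.507445, f(2.570000) = 13.892793
step 1: c = 1.629784, f(c) = -3.698311 < 0 → new bracket [1.629784, 2.570000]
step 2: c = 1.827453, f(c) = -0.884668 < 0 → new bracket [1.827453, 2.570000]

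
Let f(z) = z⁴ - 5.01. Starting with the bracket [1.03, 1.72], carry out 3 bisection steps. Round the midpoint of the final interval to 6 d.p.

f(1.030000) = -3.884491, f(1.720000) = 3.742131 (opposite signs)
step 1: m = 1.375000, f(m) = -1.435537 < 0 → root in [1.375000, 1.720000]
step 2: m = 1.547500, f(m) = 0.724857 > 0 → root in [1.375000, 1.547500]
step 3: m = 1.461250, f(m) = -0.450701 < 0 → root in [1.461250, 1.547500]
Midpoint of [1.461250, 1.547500] = 1.504375

1.504375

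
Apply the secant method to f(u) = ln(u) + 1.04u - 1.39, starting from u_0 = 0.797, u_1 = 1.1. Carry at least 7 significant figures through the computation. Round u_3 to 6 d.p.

1.178455

f(u_0) = -0.788021, f(u_1) = -0.150690
u_2 = 1.100000 - (-0.150690)·(1.100000 - 0.797000)/(-0.150690 - (-0.788021)) = 1.171641; f(u_2) = -0.013088
u_3 = 1.171641 - (-0.013088)·(1.171641 - 1.100000)/(-0.013088 - (-0.150690)) = 1.178455; f(u_3) = -0.000202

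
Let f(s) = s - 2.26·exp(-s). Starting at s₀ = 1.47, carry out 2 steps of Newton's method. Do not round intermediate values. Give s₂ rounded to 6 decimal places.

f'(s) = 1 + 2.26·exp(-s)
s_0 = 1.470000: f = 0.950368, f' = 1.519632 → s_1 = 1.470000 - (0.950368)/(1.519632) = 0.844606
s_1 = 0.844606: f = -0.126576, f' = 1.971182 → s_2 = 0.844606 - (-0.126576)/(1.971182) = 0.908819

0.908819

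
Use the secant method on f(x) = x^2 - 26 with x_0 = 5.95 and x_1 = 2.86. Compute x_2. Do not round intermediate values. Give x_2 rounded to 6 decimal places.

4.882747

f(x_0) = 9.402500, f(x_1) = -17.820400
x_2 = 2.860000 - (-17.820400)·(2.860000 - 5.950000)/(-17.820400 - (9.402500)) = 4.882747; f(x_2) = -2.158783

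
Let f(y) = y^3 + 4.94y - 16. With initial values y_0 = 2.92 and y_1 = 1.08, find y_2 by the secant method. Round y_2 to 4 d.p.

1.6088

f(y_0) = 23.321888, f(y_1) = -9.405088
y_2 = 1.080000 - (-9.405088)·(1.080000 - 2.920000)/(-9.405088 - (23.321888)) = 1.608780; f(y_2) = -3.888829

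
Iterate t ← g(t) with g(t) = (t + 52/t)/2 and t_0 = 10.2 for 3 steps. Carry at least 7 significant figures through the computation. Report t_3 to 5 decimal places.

7.21111

t_1 = g(10.200000) = 7.649020
t_2 = g(7.649020) = 7.223638
t_3 = g(7.223638) = 7.211113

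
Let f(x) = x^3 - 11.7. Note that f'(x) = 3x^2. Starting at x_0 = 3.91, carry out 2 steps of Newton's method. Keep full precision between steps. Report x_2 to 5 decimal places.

x_0 = 3.910000: f = 48.076471, f' = 45.864300 → x_1 = 3.910000 - (48.076471)/(45.864300) = 2.861767
x_1 = 2.861767: f = 11.737044, f' = 24.569132 → x_2 = 2.861767 - (11.737044)/(24.569132) = 2.384052

2.38405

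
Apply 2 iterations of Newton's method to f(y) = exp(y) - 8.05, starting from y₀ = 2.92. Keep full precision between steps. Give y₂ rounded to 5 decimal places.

f'(y) = exp(y)
y_0 = 2.920000: f = 10.491287, f' = 18.541287 → y_1 = 2.920000 - (10.491287)/(18.541287) = 2.354166
y_1 = 2.354166: f = 2.479346, f' = 10.529346 → y_2 = 2.354166 - (2.479346)/(10.529346) = 2.118696

2.11870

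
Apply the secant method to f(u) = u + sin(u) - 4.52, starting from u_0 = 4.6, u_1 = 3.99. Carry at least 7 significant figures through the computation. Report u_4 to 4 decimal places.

5.2786

f(u_0) = -0.913691, f(u_1) = -1.280228
u_2 = 3.990000 - (-1.280228)·(3.990000 - 4.600000)/(-1.280228 - (-0.913691)) = 6.120586; f(u_2) = 1.438702
u_3 = 6.120586 - (1.438702)·(6.120586 - 3.990000)/(1.438702 - (-1.280228)) = 4.993202; f(u_3) = -0.487628
u_4 = 4.993202 - (-0.487628)·(4.993202 - 6.120586)/(-0.487628 - (1.438702)) = 5.278586; f(u_4) = -0.085361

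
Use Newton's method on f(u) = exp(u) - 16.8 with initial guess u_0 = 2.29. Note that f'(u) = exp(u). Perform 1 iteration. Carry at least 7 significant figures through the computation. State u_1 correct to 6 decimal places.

u_0 = 2.290000: f = -6.925062, f' = 9.874938 → u_1 = 2.290000 - (-6.925062)/(9.874938) = 2.991277

2.991277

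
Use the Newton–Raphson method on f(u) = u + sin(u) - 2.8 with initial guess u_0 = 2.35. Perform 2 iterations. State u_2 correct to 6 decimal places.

1.774570

f'(u) = 1 + cos(u)
u_0 = 2.350000: f = 0.261473, f' = 0.297287 → u_1 = 2.350000 - (0.261473)/(0.297287) = 1.470468
u_1 = 1.470468: f = -0.334561, f' = 1.100160 → u_2 = 1.470468 - (-0.334561)/(1.100160) = 1.774570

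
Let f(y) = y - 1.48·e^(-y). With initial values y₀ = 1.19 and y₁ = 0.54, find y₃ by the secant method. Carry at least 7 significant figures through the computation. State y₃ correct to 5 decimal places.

0.72089

Secant update: y_(k+1) = y_k − f(y_k)·(y_k − y_(k-1))/(f(y_k) − f(y_(k-1))).
f(y_0) = 0.739753, f(y_1) = -0.322467
y_2 = 0.540000 - (-0.322467)·(0.540000 - 1.190000)/(-0.322467 - (0.739753)) = 0.737326; f(y_2) = 0.029307
y_3 = 0.737326 - (0.029307)·(0.737326 - 0.540000)/(0.029307 - (-0.322467)) = 0.720887; f(y_3) = 0.001132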